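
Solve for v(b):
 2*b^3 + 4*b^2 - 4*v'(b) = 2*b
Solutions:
 v(b) = C1 + b^4/8 + b^3/3 - b^2/4


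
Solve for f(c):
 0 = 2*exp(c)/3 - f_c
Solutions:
 f(c) = C1 + 2*exp(c)/3


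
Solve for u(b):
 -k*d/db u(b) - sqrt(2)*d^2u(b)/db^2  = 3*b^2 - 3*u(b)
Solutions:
 u(b) = C1*exp(sqrt(2)*b*(-k + sqrt(k^2 + 12*sqrt(2)))/4) + C2*exp(-sqrt(2)*b*(k + sqrt(k^2 + 12*sqrt(2)))/4) + b^2 + 2*b*k/3 + 2*k^2/9 + 2*sqrt(2)/3


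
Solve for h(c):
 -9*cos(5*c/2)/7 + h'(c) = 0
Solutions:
 h(c) = C1 + 18*sin(5*c/2)/35


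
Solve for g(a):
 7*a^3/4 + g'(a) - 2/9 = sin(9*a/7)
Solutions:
 g(a) = C1 - 7*a^4/16 + 2*a/9 - 7*cos(9*a/7)/9


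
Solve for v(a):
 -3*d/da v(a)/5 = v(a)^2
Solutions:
 v(a) = 3/(C1 + 5*a)


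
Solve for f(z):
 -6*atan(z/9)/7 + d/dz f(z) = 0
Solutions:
 f(z) = C1 + 6*z*atan(z/9)/7 - 27*log(z^2 + 81)/7


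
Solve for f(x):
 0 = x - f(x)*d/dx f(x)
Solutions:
 f(x) = -sqrt(C1 + x^2)
 f(x) = sqrt(C1 + x^2)


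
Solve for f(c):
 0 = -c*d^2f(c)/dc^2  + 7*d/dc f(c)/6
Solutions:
 f(c) = C1 + C2*c^(13/6)


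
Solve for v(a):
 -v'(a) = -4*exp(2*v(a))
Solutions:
 v(a) = log(-sqrt(-1/(C1 + 4*a))) - log(2)/2
 v(a) = log(-1/(C1 + 4*a))/2 - log(2)/2


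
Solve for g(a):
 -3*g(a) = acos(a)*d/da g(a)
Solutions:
 g(a) = C1*exp(-3*Integral(1/acos(a), a))


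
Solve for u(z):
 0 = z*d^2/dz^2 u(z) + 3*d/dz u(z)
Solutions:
 u(z) = C1 + C2/z^2


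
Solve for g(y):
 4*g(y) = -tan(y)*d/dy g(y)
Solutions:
 g(y) = C1/sin(y)^4


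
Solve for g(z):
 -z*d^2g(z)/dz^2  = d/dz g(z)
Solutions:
 g(z) = C1 + C2*log(z)


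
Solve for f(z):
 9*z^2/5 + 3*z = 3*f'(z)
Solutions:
 f(z) = C1 + z^3/5 + z^2/2


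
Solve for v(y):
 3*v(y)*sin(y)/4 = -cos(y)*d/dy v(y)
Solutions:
 v(y) = C1*cos(y)^(3/4)


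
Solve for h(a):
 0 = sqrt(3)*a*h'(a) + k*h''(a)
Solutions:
 h(a) = C1 + C2*sqrt(k)*erf(sqrt(2)*3^(1/4)*a*sqrt(1/k)/2)


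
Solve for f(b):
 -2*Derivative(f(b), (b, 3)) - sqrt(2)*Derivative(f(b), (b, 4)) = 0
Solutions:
 f(b) = C1 + C2*b + C3*b^2 + C4*exp(-sqrt(2)*b)


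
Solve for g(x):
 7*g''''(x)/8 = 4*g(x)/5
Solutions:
 g(x) = C1*exp(-2*2^(1/4)*35^(3/4)*x/35) + C2*exp(2*2^(1/4)*35^(3/4)*x/35) + C3*sin(2*2^(1/4)*35^(3/4)*x/35) + C4*cos(2*2^(1/4)*35^(3/4)*x/35)


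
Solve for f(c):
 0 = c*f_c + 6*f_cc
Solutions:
 f(c) = C1 + C2*erf(sqrt(3)*c/6)


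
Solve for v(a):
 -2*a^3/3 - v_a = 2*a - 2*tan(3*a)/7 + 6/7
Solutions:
 v(a) = C1 - a^4/6 - a^2 - 6*a/7 - 2*log(cos(3*a))/21


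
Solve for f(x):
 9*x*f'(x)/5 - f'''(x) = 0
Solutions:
 f(x) = C1 + Integral(C2*airyai(15^(2/3)*x/5) + C3*airybi(15^(2/3)*x/5), x)


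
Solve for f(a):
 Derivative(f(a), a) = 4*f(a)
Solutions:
 f(a) = C1*exp(4*a)


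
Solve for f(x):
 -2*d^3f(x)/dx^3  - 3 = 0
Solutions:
 f(x) = C1 + C2*x + C3*x^2 - x^3/4


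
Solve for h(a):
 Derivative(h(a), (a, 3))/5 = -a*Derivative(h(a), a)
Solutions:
 h(a) = C1 + Integral(C2*airyai(-5^(1/3)*a) + C3*airybi(-5^(1/3)*a), a)


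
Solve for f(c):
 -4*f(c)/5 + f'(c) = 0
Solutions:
 f(c) = C1*exp(4*c/5)


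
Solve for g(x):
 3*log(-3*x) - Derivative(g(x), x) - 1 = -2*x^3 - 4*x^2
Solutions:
 g(x) = C1 + x^4/2 + 4*x^3/3 + 3*x*log(-x) + x*(-4 + 3*log(3))


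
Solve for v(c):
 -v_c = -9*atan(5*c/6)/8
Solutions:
 v(c) = C1 + 9*c*atan(5*c/6)/8 - 27*log(25*c^2 + 36)/40


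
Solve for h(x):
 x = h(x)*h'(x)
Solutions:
 h(x) = -sqrt(C1 + x^2)
 h(x) = sqrt(C1 + x^2)


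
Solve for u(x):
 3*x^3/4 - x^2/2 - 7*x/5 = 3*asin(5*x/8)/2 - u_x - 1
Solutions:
 u(x) = C1 - 3*x^4/16 + x^3/6 + 7*x^2/10 + 3*x*asin(5*x/8)/2 - x + 3*sqrt(64 - 25*x^2)/10


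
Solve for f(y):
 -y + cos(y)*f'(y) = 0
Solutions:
 f(y) = C1 + Integral(y/cos(y), y)


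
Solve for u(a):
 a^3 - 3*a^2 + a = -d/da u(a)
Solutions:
 u(a) = C1 - a^4/4 + a^3 - a^2/2


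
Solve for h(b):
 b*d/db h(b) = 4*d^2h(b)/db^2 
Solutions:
 h(b) = C1 + C2*erfi(sqrt(2)*b/4)


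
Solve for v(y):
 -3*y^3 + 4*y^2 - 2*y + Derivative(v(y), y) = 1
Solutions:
 v(y) = C1 + 3*y^4/4 - 4*y^3/3 + y^2 + y


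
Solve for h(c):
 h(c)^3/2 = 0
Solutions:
 h(c) = 0


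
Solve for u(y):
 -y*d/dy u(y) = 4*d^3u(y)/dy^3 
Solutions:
 u(y) = C1 + Integral(C2*airyai(-2^(1/3)*y/2) + C3*airybi(-2^(1/3)*y/2), y)


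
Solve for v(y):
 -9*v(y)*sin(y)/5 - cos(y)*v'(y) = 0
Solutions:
 v(y) = C1*cos(y)^(9/5)


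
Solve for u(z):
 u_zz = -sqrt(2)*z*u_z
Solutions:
 u(z) = C1 + C2*erf(2^(3/4)*z/2)


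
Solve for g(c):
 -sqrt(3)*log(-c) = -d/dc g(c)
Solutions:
 g(c) = C1 + sqrt(3)*c*log(-c) - sqrt(3)*c


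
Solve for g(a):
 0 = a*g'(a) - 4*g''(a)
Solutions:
 g(a) = C1 + C2*erfi(sqrt(2)*a/4)


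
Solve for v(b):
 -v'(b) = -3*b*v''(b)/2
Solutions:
 v(b) = C1 + C2*b^(5/3)


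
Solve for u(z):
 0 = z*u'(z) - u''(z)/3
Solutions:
 u(z) = C1 + C2*erfi(sqrt(6)*z/2)


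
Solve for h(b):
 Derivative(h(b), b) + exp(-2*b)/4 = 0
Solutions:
 h(b) = C1 + exp(-2*b)/8


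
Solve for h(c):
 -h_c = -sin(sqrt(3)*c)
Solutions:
 h(c) = C1 - sqrt(3)*cos(sqrt(3)*c)/3


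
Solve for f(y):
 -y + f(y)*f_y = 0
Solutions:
 f(y) = -sqrt(C1 + y^2)
 f(y) = sqrt(C1 + y^2)


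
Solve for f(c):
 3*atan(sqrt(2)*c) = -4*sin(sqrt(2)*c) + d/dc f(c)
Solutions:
 f(c) = C1 + 3*c*atan(sqrt(2)*c) - 3*sqrt(2)*log(2*c^2 + 1)/4 - 2*sqrt(2)*cos(sqrt(2)*c)


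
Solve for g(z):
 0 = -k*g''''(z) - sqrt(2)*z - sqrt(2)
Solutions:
 g(z) = C1 + C2*z + C3*z^2 + C4*z^3 - sqrt(2)*z^5/(120*k) - sqrt(2)*z^4/(24*k)


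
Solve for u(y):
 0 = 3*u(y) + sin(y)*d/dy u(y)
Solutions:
 u(y) = C1*(cos(y) + 1)^(3/2)/(cos(y) - 1)^(3/2)


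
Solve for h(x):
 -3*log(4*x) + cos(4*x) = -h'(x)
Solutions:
 h(x) = C1 + 3*x*log(x) - 3*x + 6*x*log(2) - sin(4*x)/4


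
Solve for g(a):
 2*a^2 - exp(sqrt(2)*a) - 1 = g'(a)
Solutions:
 g(a) = C1 + 2*a^3/3 - a - sqrt(2)*exp(sqrt(2)*a)/2


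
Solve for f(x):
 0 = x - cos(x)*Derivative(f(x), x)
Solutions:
 f(x) = C1 + Integral(x/cos(x), x)


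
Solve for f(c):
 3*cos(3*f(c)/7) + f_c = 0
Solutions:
 3*c - 7*log(sin(3*f(c)/7) - 1)/6 + 7*log(sin(3*f(c)/7) + 1)/6 = C1


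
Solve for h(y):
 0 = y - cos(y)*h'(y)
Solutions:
 h(y) = C1 + Integral(y/cos(y), y)


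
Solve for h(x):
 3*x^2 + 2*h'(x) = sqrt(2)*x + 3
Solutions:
 h(x) = C1 - x^3/2 + sqrt(2)*x^2/4 + 3*x/2


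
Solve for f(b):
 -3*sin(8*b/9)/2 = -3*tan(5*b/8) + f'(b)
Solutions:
 f(b) = C1 - 24*log(cos(5*b/8))/5 + 27*cos(8*b/9)/16


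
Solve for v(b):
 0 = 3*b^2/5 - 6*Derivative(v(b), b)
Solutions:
 v(b) = C1 + b^3/30


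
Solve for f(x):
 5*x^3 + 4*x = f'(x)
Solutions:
 f(x) = C1 + 5*x^4/4 + 2*x^2


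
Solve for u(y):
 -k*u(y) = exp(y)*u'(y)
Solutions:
 u(y) = C1*exp(k*exp(-y))


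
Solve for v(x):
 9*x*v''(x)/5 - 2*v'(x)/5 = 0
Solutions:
 v(x) = C1 + C2*x^(11/9)


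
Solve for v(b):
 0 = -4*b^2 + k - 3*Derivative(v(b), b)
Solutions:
 v(b) = C1 - 4*b^3/9 + b*k/3


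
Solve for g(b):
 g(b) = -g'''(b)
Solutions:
 g(b) = C3*exp(-b) + (C1*sin(sqrt(3)*b/2) + C2*cos(sqrt(3)*b/2))*exp(b/2)


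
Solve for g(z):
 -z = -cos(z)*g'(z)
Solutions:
 g(z) = C1 + Integral(z/cos(z), z)


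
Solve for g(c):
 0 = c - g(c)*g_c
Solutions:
 g(c) = -sqrt(C1 + c^2)
 g(c) = sqrt(C1 + c^2)


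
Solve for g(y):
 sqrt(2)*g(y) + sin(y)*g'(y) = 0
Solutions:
 g(y) = C1*(cos(y) + 1)^(sqrt(2)/2)/(cos(y) - 1)^(sqrt(2)/2)


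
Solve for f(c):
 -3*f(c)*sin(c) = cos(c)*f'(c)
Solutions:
 f(c) = C1*cos(c)^3


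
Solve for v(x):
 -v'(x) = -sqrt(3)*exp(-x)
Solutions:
 v(x) = C1 - sqrt(3)*exp(-x)


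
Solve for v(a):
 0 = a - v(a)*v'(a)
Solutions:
 v(a) = -sqrt(C1 + a^2)
 v(a) = sqrt(C1 + a^2)


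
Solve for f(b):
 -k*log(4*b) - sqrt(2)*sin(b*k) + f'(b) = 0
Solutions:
 f(b) = C1 + b*k*(log(b) - 1) + 2*b*k*log(2) + sqrt(2)*Piecewise((-cos(b*k)/k, Ne(k, 0)), (0, True))


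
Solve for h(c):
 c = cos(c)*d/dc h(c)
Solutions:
 h(c) = C1 + Integral(c/cos(c), c)


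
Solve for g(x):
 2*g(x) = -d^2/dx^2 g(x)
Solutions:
 g(x) = C1*sin(sqrt(2)*x) + C2*cos(sqrt(2)*x)


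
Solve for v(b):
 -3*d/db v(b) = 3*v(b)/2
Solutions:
 v(b) = C1*exp(-b/2)


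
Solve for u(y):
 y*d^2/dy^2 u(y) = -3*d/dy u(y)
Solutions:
 u(y) = C1 + C2/y^2


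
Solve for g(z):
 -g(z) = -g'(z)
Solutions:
 g(z) = C1*exp(z)


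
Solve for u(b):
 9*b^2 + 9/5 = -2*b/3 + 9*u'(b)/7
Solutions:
 u(b) = C1 + 7*b^3/3 + 7*b^2/27 + 7*b/5


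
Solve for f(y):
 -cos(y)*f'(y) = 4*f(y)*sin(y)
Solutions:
 f(y) = C1*cos(y)^4


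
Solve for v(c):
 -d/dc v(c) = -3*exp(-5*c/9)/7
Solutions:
 v(c) = C1 - 27*exp(-5*c/9)/35


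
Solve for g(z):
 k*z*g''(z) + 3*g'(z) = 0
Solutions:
 g(z) = C1 + z^(((re(k) - 3)*re(k) + im(k)^2)/(re(k)^2 + im(k)^2))*(C2*sin(3*log(z)*Abs(im(k))/(re(k)^2 + im(k)^2)) + C3*cos(3*log(z)*im(k)/(re(k)^2 + im(k)^2)))


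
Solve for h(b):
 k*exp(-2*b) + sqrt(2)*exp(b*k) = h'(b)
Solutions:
 h(b) = C1 - k*exp(-2*b)/2 + sqrt(2)*exp(b*k)/k


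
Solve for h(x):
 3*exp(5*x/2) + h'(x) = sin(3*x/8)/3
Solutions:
 h(x) = C1 - 6*exp(5*x/2)/5 - 8*cos(3*x/8)/9


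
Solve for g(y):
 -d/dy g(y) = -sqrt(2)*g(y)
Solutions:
 g(y) = C1*exp(sqrt(2)*y)


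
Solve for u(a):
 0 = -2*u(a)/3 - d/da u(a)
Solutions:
 u(a) = C1*exp(-2*a/3)


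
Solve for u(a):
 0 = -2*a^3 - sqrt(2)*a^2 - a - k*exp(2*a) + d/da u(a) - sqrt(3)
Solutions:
 u(a) = C1 + a^4/2 + sqrt(2)*a^3/3 + a^2/2 + sqrt(3)*a + k*exp(2*a)/2


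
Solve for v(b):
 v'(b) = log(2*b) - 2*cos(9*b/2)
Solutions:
 v(b) = C1 + b*log(b) - b + b*log(2) - 4*sin(9*b/2)/9


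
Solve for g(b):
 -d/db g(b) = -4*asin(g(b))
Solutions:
 Integral(1/asin(_y), (_y, g(b))) = C1 + 4*b


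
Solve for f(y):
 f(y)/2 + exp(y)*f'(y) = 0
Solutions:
 f(y) = C1*exp(exp(-y)/2)


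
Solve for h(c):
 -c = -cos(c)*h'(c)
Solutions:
 h(c) = C1 + Integral(c/cos(c), c)


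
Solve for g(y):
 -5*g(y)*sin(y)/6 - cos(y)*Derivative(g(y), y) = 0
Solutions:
 g(y) = C1*cos(y)^(5/6)


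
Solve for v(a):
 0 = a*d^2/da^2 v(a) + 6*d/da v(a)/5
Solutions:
 v(a) = C1 + C2/a^(1/5)


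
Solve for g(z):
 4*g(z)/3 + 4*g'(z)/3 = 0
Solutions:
 g(z) = C1*exp(-z)


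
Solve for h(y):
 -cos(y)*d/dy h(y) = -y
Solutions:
 h(y) = C1 + Integral(y/cos(y), y)


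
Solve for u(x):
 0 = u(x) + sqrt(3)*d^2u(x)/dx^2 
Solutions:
 u(x) = C1*sin(3^(3/4)*x/3) + C2*cos(3^(3/4)*x/3)


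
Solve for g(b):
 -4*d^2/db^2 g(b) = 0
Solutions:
 g(b) = C1 + C2*b


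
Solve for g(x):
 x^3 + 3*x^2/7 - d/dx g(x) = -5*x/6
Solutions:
 g(x) = C1 + x^4/4 + x^3/7 + 5*x^2/12


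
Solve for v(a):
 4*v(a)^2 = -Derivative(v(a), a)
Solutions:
 v(a) = 1/(C1 + 4*a)


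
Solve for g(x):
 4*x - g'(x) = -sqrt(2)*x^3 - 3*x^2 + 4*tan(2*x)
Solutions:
 g(x) = C1 + sqrt(2)*x^4/4 + x^3 + 2*x^2 + 2*log(cos(2*x))


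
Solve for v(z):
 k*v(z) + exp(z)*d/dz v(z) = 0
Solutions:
 v(z) = C1*exp(k*exp(-z))


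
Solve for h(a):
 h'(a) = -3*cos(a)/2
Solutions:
 h(a) = C1 - 3*sin(a)/2


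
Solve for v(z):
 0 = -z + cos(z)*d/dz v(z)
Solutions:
 v(z) = C1 + Integral(z/cos(z), z)


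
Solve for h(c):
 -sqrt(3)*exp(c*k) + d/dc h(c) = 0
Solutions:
 h(c) = C1 + sqrt(3)*exp(c*k)/k


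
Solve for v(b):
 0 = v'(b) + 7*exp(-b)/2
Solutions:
 v(b) = C1 + 7*exp(-b)/2


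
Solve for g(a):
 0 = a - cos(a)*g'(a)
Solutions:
 g(a) = C1 + Integral(a/cos(a), a)


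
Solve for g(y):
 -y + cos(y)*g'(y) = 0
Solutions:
 g(y) = C1 + Integral(y/cos(y), y)


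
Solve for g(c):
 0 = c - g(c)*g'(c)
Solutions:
 g(c) = -sqrt(C1 + c^2)
 g(c) = sqrt(C1 + c^2)


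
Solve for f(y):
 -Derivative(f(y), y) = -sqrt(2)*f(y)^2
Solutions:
 f(y) = -1/(C1 + sqrt(2)*y)


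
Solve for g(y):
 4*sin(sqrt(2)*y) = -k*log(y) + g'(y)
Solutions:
 g(y) = C1 + k*y*(log(y) - 1) - 2*sqrt(2)*cos(sqrt(2)*y)


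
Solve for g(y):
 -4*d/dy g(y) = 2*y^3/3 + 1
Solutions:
 g(y) = C1 - y^4/24 - y/4


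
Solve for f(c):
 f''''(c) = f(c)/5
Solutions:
 f(c) = C1*exp(-5^(3/4)*c/5) + C2*exp(5^(3/4)*c/5) + C3*sin(5^(3/4)*c/5) + C4*cos(5^(3/4)*c/5)


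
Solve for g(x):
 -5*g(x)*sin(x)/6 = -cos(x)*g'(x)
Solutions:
 g(x) = C1/cos(x)^(5/6)


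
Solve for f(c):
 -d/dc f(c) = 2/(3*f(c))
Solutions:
 f(c) = -sqrt(C1 - 12*c)/3
 f(c) = sqrt(C1 - 12*c)/3


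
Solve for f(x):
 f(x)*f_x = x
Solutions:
 f(x) = -sqrt(C1 + x^2)
 f(x) = sqrt(C1 + x^2)


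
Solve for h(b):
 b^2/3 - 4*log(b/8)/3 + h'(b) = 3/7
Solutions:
 h(b) = C1 - b^3/9 + 4*b*log(b)/3 - 4*b*log(2) - 19*b/21


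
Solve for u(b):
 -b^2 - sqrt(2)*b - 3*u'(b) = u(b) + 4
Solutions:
 u(b) = C1*exp(-b/3) - b^2 - sqrt(2)*b + 6*b - 22 + 3*sqrt(2)


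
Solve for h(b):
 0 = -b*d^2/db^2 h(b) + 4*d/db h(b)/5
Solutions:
 h(b) = C1 + C2*b^(9/5)


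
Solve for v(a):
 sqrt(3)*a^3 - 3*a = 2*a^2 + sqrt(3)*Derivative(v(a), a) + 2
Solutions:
 v(a) = C1 + a^4/4 - 2*sqrt(3)*a^3/9 - sqrt(3)*a^2/2 - 2*sqrt(3)*a/3


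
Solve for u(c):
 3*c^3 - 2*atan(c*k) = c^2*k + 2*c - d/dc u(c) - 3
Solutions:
 u(c) = C1 - 3*c^4/4 + c^3*k/3 + c^2 - 3*c + 2*Piecewise((c*atan(c*k) - log(c^2*k^2 + 1)/(2*k), Ne(k, 0)), (0, True))


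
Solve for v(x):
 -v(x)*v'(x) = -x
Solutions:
 v(x) = -sqrt(C1 + x^2)
 v(x) = sqrt(C1 + x^2)


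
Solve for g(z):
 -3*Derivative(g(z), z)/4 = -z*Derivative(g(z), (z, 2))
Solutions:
 g(z) = C1 + C2*z^(7/4)


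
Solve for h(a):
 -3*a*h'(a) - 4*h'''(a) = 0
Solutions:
 h(a) = C1 + Integral(C2*airyai(-6^(1/3)*a/2) + C3*airybi(-6^(1/3)*a/2), a)


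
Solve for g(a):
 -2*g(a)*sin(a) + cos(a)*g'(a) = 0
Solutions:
 g(a) = C1/cos(a)^2


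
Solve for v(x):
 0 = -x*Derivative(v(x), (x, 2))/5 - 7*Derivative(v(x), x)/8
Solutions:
 v(x) = C1 + C2/x^(27/8)


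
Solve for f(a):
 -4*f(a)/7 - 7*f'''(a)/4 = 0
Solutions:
 f(a) = C3*exp(-2*14^(1/3)*a/7) + (C1*sin(14^(1/3)*sqrt(3)*a/7) + C2*cos(14^(1/3)*sqrt(3)*a/7))*exp(14^(1/3)*a/7)


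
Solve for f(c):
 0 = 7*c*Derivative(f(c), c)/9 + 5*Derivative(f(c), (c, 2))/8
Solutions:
 f(c) = C1 + C2*erf(2*sqrt(35)*c/15)


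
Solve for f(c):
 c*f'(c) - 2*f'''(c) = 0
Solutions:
 f(c) = C1 + Integral(C2*airyai(2^(2/3)*c/2) + C3*airybi(2^(2/3)*c/2), c)


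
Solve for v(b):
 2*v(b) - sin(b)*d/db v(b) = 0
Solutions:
 v(b) = C1*(cos(b) - 1)/(cos(b) + 1)


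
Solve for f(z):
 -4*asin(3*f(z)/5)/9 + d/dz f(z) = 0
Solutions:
 Integral(1/asin(3*_y/5), (_y, f(z))) = C1 + 4*z/9


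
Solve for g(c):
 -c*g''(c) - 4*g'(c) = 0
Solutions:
 g(c) = C1 + C2/c^3


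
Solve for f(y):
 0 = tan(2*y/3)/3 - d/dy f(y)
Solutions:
 f(y) = C1 - log(cos(2*y/3))/2


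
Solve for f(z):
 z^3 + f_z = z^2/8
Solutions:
 f(z) = C1 - z^4/4 + z^3/24


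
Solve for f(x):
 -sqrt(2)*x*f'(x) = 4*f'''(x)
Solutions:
 f(x) = C1 + Integral(C2*airyai(-sqrt(2)*x/2) + C3*airybi(-sqrt(2)*x/2), x)


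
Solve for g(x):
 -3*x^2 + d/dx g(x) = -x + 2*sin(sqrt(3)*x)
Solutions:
 g(x) = C1 + x^3 - x^2/2 - 2*sqrt(3)*cos(sqrt(3)*x)/3


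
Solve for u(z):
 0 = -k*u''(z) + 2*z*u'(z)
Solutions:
 u(z) = C1 + C2*erf(z*sqrt(-1/k))/sqrt(-1/k)


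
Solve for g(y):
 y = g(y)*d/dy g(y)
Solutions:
 g(y) = -sqrt(C1 + y^2)
 g(y) = sqrt(C1 + y^2)


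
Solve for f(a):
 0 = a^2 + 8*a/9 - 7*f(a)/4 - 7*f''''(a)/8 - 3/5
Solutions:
 f(a) = 4*a^2/7 + 32*a/63 + (C1*sin(2^(3/4)*a/2) + C2*cos(2^(3/4)*a/2))*exp(-2^(3/4)*a/2) + (C3*sin(2^(3/4)*a/2) + C4*cos(2^(3/4)*a/2))*exp(2^(3/4)*a/2) - 12/35


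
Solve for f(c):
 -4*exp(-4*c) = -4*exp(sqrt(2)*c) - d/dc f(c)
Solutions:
 f(c) = C1 - 2*sqrt(2)*exp(sqrt(2)*c) - exp(-4*c)


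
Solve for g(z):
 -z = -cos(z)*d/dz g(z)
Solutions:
 g(z) = C1 + Integral(z/cos(z), z)


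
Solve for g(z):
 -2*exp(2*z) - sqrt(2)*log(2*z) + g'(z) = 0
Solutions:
 g(z) = C1 + sqrt(2)*z*log(z) + sqrt(2)*z*(-1 + log(2)) + exp(2*z)


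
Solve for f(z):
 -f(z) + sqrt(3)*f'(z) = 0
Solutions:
 f(z) = C1*exp(sqrt(3)*z/3)


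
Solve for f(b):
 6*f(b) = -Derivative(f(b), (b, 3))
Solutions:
 f(b) = C3*exp(-6^(1/3)*b) + (C1*sin(2^(1/3)*3^(5/6)*b/2) + C2*cos(2^(1/3)*3^(5/6)*b/2))*exp(6^(1/3)*b/2)


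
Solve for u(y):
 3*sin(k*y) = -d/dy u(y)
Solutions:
 u(y) = C1 + 3*cos(k*y)/k


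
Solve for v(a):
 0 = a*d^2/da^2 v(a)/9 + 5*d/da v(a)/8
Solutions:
 v(a) = C1 + C2/a^(37/8)


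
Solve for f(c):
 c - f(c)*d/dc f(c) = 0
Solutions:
 f(c) = -sqrt(C1 + c^2)
 f(c) = sqrt(C1 + c^2)


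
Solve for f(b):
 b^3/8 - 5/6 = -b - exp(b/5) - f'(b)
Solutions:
 f(b) = C1 - b^4/32 - b^2/2 + 5*b/6 - 5*exp(b/5)


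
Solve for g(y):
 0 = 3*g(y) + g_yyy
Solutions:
 g(y) = C3*exp(-3^(1/3)*y) + (C1*sin(3^(5/6)*y/2) + C2*cos(3^(5/6)*y/2))*exp(3^(1/3)*y/2)


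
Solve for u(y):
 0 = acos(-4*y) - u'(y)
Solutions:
 u(y) = C1 + y*acos(-4*y) + sqrt(1 - 16*y^2)/4


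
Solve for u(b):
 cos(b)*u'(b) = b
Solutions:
 u(b) = C1 + Integral(b/cos(b), b)


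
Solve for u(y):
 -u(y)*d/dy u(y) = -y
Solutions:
 u(y) = -sqrt(C1 + y^2)
 u(y) = sqrt(C1 + y^2)


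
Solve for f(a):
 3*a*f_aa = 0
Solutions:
 f(a) = C1 + C2*a


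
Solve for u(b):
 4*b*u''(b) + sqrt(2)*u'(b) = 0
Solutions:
 u(b) = C1 + C2*b^(1 - sqrt(2)/4)


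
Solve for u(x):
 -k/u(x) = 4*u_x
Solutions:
 u(x) = -sqrt(C1 - 2*k*x)/2
 u(x) = sqrt(C1 - 2*k*x)/2


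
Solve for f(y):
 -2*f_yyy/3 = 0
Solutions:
 f(y) = C1 + C2*y + C3*y^2


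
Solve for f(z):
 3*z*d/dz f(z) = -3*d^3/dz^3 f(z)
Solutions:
 f(z) = C1 + Integral(C2*airyai(-z) + C3*airybi(-z), z)


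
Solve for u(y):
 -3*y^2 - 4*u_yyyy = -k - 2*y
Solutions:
 u(y) = C1 + C2*y + C3*y^2 + C4*y^3 + k*y^4/96 - y^6/480 + y^5/240


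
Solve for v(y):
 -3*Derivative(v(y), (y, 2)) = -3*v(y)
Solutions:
 v(y) = C1*exp(-y) + C2*exp(y)


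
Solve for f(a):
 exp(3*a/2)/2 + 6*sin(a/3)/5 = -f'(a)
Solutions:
 f(a) = C1 - exp(3*a/2)/3 + 18*cos(a/3)/5


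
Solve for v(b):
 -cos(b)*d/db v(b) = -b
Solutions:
 v(b) = C1 + Integral(b/cos(b), b)


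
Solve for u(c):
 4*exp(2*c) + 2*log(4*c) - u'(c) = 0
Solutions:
 u(c) = C1 + 2*c*log(c) + 2*c*(-1 + 2*log(2)) + 2*exp(2*c)


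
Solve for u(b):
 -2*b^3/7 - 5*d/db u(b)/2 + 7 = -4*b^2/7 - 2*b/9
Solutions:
 u(b) = C1 - b^4/35 + 8*b^3/105 + 2*b^2/45 + 14*b/5


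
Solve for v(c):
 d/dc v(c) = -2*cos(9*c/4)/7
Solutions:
 v(c) = C1 - 8*sin(9*c/4)/63


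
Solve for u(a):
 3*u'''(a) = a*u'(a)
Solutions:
 u(a) = C1 + Integral(C2*airyai(3^(2/3)*a/3) + C3*airybi(3^(2/3)*a/3), a)


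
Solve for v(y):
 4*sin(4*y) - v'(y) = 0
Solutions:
 v(y) = C1 - cos(4*y)


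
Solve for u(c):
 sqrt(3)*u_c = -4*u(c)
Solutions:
 u(c) = C1*exp(-4*sqrt(3)*c/3)


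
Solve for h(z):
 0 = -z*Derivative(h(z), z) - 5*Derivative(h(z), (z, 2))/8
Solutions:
 h(z) = C1 + C2*erf(2*sqrt(5)*z/5)


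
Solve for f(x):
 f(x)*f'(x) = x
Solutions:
 f(x) = -sqrt(C1 + x^2)
 f(x) = sqrt(C1 + x^2)


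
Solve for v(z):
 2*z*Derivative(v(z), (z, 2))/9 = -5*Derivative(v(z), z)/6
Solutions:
 v(z) = C1 + C2/z^(11/4)


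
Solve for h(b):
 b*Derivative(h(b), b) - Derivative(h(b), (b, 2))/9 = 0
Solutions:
 h(b) = C1 + C2*erfi(3*sqrt(2)*b/2)


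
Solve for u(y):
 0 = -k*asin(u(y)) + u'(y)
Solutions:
 Integral(1/asin(_y), (_y, u(y))) = C1 + k*y


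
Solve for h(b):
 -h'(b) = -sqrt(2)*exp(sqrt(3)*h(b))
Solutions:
 h(b) = sqrt(3)*(2*log(-1/(C1 + sqrt(2)*b)) - log(3))/6


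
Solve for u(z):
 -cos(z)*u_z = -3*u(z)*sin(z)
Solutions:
 u(z) = C1/cos(z)^3


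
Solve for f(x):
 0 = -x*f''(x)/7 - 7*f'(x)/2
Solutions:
 f(x) = C1 + C2/x^(47/2)


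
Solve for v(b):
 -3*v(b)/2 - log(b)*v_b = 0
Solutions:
 v(b) = C1*exp(-3*li(b)/2)


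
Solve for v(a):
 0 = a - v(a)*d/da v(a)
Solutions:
 v(a) = -sqrt(C1 + a^2)
 v(a) = sqrt(C1 + a^2)


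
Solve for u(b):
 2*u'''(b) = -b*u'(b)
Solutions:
 u(b) = C1 + Integral(C2*airyai(-2^(2/3)*b/2) + C3*airybi(-2^(2/3)*b/2), b)


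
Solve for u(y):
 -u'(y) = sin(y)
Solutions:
 u(y) = C1 + cos(y)


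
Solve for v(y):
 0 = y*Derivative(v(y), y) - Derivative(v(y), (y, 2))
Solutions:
 v(y) = C1 + C2*erfi(sqrt(2)*y/2)


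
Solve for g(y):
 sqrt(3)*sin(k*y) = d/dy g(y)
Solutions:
 g(y) = C1 - sqrt(3)*cos(k*y)/k


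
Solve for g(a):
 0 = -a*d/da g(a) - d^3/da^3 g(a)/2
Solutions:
 g(a) = C1 + Integral(C2*airyai(-2^(1/3)*a) + C3*airybi(-2^(1/3)*a), a)


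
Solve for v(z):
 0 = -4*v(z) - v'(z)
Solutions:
 v(z) = C1*exp(-4*z)


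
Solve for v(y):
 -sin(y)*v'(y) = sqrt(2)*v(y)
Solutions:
 v(y) = C1*(cos(y) + 1)^(sqrt(2)/2)/(cos(y) - 1)^(sqrt(2)/2)


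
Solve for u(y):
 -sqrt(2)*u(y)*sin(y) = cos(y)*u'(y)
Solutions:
 u(y) = C1*cos(y)^(sqrt(2))


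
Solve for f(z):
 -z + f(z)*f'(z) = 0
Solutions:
 f(z) = -sqrt(C1 + z^2)
 f(z) = sqrt(C1 + z^2)


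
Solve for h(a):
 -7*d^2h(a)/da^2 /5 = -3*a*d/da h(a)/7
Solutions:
 h(a) = C1 + C2*erfi(sqrt(30)*a/14)


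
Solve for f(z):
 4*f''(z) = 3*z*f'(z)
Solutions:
 f(z) = C1 + C2*erfi(sqrt(6)*z/4)


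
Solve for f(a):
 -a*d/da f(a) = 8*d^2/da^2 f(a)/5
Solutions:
 f(a) = C1 + C2*erf(sqrt(5)*a/4)


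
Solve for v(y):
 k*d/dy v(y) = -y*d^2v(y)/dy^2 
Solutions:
 v(y) = C1 + y^(1 - re(k))*(C2*sin(log(y)*Abs(im(k))) + C3*cos(log(y)*im(k)))


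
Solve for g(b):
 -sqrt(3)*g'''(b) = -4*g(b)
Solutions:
 g(b) = C3*exp(2^(2/3)*3^(5/6)*b/3) + (C1*sin(2^(2/3)*3^(1/3)*b/2) + C2*cos(2^(2/3)*3^(1/3)*b/2))*exp(-2^(2/3)*3^(5/6)*b/6)


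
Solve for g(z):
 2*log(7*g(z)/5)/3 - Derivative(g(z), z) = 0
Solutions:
 3*Integral(1/(-log(_y) - log(7) + log(5)), (_y, g(z)))/2 = C1 - z


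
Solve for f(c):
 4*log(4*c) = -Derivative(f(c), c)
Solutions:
 f(c) = C1 - 4*c*log(c) - c*log(256) + 4*c


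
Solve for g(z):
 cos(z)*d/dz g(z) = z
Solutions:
 g(z) = C1 + Integral(z/cos(z), z)


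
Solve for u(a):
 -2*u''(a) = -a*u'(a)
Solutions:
 u(a) = C1 + C2*erfi(a/2)


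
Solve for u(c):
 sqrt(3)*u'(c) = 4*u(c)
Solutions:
 u(c) = C1*exp(4*sqrt(3)*c/3)


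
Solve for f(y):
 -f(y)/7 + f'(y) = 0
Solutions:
 f(y) = C1*exp(y/7)


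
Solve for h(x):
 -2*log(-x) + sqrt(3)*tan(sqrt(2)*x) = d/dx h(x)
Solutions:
 h(x) = C1 - 2*x*log(-x) + 2*x - sqrt(6)*log(cos(sqrt(2)*x))/2


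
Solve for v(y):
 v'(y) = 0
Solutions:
 v(y) = C1


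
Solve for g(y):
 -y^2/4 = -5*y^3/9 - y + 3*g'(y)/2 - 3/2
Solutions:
 g(y) = C1 + 5*y^4/54 - y^3/18 + y^2/3 + y


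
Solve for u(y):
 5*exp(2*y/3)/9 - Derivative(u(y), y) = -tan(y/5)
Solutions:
 u(y) = C1 + 5*exp(2*y/3)/6 - 5*log(cos(y/5))


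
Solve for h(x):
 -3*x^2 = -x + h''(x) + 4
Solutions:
 h(x) = C1 + C2*x - x^4/4 + x^3/6 - 2*x^2


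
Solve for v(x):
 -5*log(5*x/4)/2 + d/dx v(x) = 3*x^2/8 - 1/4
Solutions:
 v(x) = C1 + x^3/8 + 5*x*log(x)/2 - 5*x*log(2) - 11*x/4 + 5*x*log(5)/2


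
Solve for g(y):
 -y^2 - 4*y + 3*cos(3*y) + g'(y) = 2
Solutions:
 g(y) = C1 + y^3/3 + 2*y^2 + 2*y - sin(3*y)


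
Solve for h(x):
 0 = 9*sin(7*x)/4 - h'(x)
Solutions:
 h(x) = C1 - 9*cos(7*x)/28


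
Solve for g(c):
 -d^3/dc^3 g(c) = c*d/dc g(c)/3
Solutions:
 g(c) = C1 + Integral(C2*airyai(-3^(2/3)*c/3) + C3*airybi(-3^(2/3)*c/3), c)


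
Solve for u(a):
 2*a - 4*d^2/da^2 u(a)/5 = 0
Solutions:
 u(a) = C1 + C2*a + 5*a^3/12


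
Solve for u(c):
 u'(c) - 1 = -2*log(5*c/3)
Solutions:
 u(c) = C1 - 2*c*log(c) + c*log(9/25) + 3*c


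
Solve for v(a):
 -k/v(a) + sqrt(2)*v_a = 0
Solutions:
 v(a) = -sqrt(C1 + sqrt(2)*a*k)
 v(a) = sqrt(C1 + sqrt(2)*a*k)


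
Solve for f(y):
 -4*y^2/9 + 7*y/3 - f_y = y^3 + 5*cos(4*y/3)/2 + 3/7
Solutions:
 f(y) = C1 - y^4/4 - 4*y^3/27 + 7*y^2/6 - 3*y/7 - 15*sin(4*y/3)/8


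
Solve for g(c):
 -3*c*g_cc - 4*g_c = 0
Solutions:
 g(c) = C1 + C2/c^(1/3)


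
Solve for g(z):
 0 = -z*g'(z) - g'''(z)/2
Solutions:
 g(z) = C1 + Integral(C2*airyai(-2^(1/3)*z) + C3*airybi(-2^(1/3)*z), z)


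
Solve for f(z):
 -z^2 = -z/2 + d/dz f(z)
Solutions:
 f(z) = C1 - z^3/3 + z^2/4


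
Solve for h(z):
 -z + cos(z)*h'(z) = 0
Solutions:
 h(z) = C1 + Integral(z/cos(z), z)


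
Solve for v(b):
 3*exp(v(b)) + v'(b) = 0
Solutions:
 v(b) = log(1/(C1 + 3*b))


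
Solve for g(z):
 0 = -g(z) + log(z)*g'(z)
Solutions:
 g(z) = C1*exp(li(z))


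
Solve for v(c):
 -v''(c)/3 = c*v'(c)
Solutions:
 v(c) = C1 + C2*erf(sqrt(6)*c/2)


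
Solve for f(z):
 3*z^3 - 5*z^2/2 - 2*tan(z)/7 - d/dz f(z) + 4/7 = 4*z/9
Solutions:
 f(z) = C1 + 3*z^4/4 - 5*z^3/6 - 2*z^2/9 + 4*z/7 + 2*log(cos(z))/7


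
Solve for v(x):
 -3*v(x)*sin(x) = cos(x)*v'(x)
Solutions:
 v(x) = C1*cos(x)^3


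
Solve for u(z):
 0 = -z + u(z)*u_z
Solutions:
 u(z) = -sqrt(C1 + z^2)
 u(z) = sqrt(C1 + z^2)


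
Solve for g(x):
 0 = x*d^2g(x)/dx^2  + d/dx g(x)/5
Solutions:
 g(x) = C1 + C2*x^(4/5)


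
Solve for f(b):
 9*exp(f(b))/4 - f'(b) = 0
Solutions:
 f(b) = log(-1/(C1 + 9*b)) + 2*log(2)


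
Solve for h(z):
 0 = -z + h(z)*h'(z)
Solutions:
 h(z) = -sqrt(C1 + z^2)
 h(z) = sqrt(C1 + z^2)


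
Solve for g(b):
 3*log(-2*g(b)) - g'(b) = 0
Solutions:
 -Integral(1/(log(-_y) + log(2)), (_y, g(b)))/3 = C1 - b


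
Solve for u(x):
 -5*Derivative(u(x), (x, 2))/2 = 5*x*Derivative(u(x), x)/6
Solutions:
 u(x) = C1 + C2*erf(sqrt(6)*x/6)


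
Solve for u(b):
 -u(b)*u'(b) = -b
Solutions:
 u(b) = -sqrt(C1 + b^2)
 u(b) = sqrt(C1 + b^2)


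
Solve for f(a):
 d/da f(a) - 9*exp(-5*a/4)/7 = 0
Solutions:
 f(a) = C1 - 36*exp(-5*a/4)/35


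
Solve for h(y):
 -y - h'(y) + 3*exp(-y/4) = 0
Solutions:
 h(y) = C1 - y^2/2 - 12*exp(-y/4)


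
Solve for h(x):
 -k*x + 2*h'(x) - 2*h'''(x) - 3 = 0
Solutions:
 h(x) = C1 + C2*exp(-x) + C3*exp(x) + k*x^2/4 + 3*x/2


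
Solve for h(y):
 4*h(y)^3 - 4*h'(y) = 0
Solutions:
 h(y) = -sqrt(2)*sqrt(-1/(C1 + y))/2
 h(y) = sqrt(2)*sqrt(-1/(C1 + y))/2


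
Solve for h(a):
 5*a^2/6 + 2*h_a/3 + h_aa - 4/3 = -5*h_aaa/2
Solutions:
 h(a) = C1 - 5*a^3/12 + 15*a^2/8 + 23*a/4 + (C2*sin(sqrt(51)*a/15) + C3*cos(sqrt(51)*a/15))*exp(-a/5)


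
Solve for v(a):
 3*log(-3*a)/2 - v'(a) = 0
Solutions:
 v(a) = C1 + 3*a*log(-a)/2 + 3*a*(-1 + log(3))/2


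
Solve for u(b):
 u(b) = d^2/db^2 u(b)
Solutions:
 u(b) = C1*exp(-b) + C2*exp(b)


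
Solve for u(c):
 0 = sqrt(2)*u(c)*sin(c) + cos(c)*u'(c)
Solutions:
 u(c) = C1*cos(c)^(sqrt(2))


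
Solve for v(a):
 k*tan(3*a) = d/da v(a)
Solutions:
 v(a) = C1 - k*log(cos(3*a))/3


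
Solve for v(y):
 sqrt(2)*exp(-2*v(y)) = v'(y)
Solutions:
 v(y) = log(-sqrt(C1 + 2*sqrt(2)*y))
 v(y) = log(C1 + 2*sqrt(2)*y)/2


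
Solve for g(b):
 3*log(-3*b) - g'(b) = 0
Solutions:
 g(b) = C1 + 3*b*log(-b) + 3*b*(-1 + log(3))


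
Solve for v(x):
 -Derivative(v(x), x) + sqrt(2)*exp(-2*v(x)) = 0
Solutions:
 v(x) = log(-sqrt(C1 + 2*sqrt(2)*x))
 v(x) = log(C1 + 2*sqrt(2)*x)/2


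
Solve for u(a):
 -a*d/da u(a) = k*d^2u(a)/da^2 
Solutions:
 u(a) = C1 + C2*sqrt(k)*erf(sqrt(2)*a*sqrt(1/k)/2)


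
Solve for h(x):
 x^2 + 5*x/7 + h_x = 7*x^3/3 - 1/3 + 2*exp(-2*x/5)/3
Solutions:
 h(x) = C1 + 7*x^4/12 - x^3/3 - 5*x^2/14 - x/3 - 5*exp(-2*x/5)/3


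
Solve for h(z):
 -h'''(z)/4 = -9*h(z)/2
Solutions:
 h(z) = C3*exp(18^(1/3)*z) + (C1*sin(3*2^(1/3)*3^(1/6)*z/2) + C2*cos(3*2^(1/3)*3^(1/6)*z/2))*exp(-18^(1/3)*z/2)


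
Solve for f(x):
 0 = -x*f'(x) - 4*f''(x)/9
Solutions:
 f(x) = C1 + C2*erf(3*sqrt(2)*x/4)


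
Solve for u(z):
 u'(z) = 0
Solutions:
 u(z) = C1


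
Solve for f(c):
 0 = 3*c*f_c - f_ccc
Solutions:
 f(c) = C1 + Integral(C2*airyai(3^(1/3)*c) + C3*airybi(3^(1/3)*c), c)


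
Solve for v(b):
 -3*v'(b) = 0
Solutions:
 v(b) = C1


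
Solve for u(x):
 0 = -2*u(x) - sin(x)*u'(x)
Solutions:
 u(x) = C1*(cos(x) + 1)/(cos(x) - 1)


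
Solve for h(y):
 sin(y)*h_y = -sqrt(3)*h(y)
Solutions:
 h(y) = C1*(cos(y) + 1)^(sqrt(3)/2)/(cos(y) - 1)^(sqrt(3)/2)


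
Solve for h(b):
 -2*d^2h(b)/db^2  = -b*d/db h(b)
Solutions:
 h(b) = C1 + C2*erfi(b/2)


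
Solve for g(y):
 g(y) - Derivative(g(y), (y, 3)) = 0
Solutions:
 g(y) = C3*exp(y) + (C1*sin(sqrt(3)*y/2) + C2*cos(sqrt(3)*y/2))*exp(-y/2)


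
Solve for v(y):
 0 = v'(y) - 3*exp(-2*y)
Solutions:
 v(y) = C1 - 3*exp(-2*y)/2


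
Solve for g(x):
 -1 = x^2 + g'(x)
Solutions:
 g(x) = C1 - x^3/3 - x


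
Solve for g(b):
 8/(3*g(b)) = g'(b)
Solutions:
 g(b) = -sqrt(C1 + 48*b)/3
 g(b) = sqrt(C1 + 48*b)/3


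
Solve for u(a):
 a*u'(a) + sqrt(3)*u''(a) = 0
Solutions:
 u(a) = C1 + C2*erf(sqrt(2)*3^(3/4)*a/6)


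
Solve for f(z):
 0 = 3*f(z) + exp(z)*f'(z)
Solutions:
 f(z) = C1*exp(3*exp(-z))


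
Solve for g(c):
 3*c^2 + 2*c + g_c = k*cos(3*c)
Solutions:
 g(c) = C1 - c^3 - c^2 + k*sin(3*c)/3


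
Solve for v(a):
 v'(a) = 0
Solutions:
 v(a) = C1


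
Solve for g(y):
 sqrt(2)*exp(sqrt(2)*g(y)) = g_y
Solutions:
 g(y) = sqrt(2)*(2*log(-1/(C1 + sqrt(2)*y)) - log(2))/4


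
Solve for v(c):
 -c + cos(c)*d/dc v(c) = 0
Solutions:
 v(c) = C1 + Integral(c/cos(c), c)


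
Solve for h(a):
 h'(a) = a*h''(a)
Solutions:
 h(a) = C1 + C2*a^2


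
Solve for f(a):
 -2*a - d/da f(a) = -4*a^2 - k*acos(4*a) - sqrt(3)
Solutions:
 f(a) = C1 + 4*a^3/3 - a^2 + sqrt(3)*a + k*(a*acos(4*a) - sqrt(1 - 16*a^2)/4)


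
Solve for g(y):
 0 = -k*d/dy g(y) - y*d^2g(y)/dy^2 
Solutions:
 g(y) = C1 + y^(1 - re(k))*(C2*sin(log(y)*Abs(im(k))) + C3*cos(log(y)*im(k)))


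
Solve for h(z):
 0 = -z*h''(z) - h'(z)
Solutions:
 h(z) = C1 + C2*log(z)


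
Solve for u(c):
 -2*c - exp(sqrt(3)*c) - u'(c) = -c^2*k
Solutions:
 u(c) = C1 + c^3*k/3 - c^2 - sqrt(3)*exp(sqrt(3)*c)/3


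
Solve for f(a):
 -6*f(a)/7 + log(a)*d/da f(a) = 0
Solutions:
 f(a) = C1*exp(6*li(a)/7)


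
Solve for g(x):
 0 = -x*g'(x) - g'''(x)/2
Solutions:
 g(x) = C1 + Integral(C2*airyai(-2^(1/3)*x) + C3*airybi(-2^(1/3)*x), x)


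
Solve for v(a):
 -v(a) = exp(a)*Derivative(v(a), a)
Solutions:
 v(a) = C1*exp(exp(-a))


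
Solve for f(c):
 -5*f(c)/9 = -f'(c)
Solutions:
 f(c) = C1*exp(5*c/9)


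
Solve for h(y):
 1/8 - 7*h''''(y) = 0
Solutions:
 h(y) = C1 + C2*y + C3*y^2 + C4*y^3 + y^4/1344


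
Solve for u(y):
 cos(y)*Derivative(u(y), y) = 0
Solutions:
 u(y) = C1


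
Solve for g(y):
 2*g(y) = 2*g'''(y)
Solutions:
 g(y) = C3*exp(y) + (C1*sin(sqrt(3)*y/2) + C2*cos(sqrt(3)*y/2))*exp(-y/2)


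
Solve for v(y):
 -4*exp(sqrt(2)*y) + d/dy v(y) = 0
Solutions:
 v(y) = C1 + 2*sqrt(2)*exp(sqrt(2)*y)


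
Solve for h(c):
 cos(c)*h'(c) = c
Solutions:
 h(c) = C1 + Integral(c/cos(c), c)


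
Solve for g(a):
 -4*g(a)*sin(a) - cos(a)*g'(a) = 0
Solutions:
 g(a) = C1*cos(a)^4


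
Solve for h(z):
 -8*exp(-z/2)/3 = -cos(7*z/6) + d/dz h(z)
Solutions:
 h(z) = C1 + 6*sin(7*z/6)/7 + 16*exp(-z/2)/3


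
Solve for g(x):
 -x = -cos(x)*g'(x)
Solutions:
 g(x) = C1 + Integral(x/cos(x), x)


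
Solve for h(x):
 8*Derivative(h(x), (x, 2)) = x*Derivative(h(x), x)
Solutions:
 h(x) = C1 + C2*erfi(x/4)


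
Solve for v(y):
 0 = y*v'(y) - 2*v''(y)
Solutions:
 v(y) = C1 + C2*erfi(y/2)


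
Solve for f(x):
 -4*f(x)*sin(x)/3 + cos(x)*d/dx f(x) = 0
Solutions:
 f(x) = C1/cos(x)^(4/3)


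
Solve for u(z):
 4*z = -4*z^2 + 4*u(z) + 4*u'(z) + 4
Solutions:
 u(z) = C1*exp(-z) + z^2 - z


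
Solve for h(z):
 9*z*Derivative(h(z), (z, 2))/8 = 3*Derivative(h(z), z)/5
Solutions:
 h(z) = C1 + C2*z^(23/15)


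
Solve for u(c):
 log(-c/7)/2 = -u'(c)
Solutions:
 u(c) = C1 - c*log(-c)/2 + c*(1 + log(7))/2


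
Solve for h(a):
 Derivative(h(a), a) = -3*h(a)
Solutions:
 h(a) = C1*exp(-3*a)


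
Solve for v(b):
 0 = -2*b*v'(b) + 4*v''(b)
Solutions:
 v(b) = C1 + C2*erfi(b/2)


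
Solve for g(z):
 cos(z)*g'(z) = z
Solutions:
 g(z) = C1 + Integral(z/cos(z), z)


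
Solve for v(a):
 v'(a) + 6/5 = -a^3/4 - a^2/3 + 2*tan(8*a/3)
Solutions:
 v(a) = C1 - a^4/16 - a^3/9 - 6*a/5 - 3*log(cos(8*a/3))/4


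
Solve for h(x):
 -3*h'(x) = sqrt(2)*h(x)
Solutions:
 h(x) = C1*exp(-sqrt(2)*x/3)


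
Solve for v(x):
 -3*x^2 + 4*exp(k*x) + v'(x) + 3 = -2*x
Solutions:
 v(x) = C1 + x^3 - x^2 - 3*x - 4*exp(k*x)/k


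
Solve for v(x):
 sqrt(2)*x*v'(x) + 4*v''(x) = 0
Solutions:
 v(x) = C1 + C2*erf(2^(3/4)*x/4)


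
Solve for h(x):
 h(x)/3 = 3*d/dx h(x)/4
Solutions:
 h(x) = C1*exp(4*x/9)


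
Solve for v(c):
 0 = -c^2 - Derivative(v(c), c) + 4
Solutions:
 v(c) = C1 - c^3/3 + 4*c


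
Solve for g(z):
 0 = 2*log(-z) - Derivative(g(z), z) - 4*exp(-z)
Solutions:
 g(z) = C1 + 2*z*log(-z) - 2*z + 4*exp(-z)


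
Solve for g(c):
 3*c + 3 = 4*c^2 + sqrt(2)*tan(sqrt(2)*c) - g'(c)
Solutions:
 g(c) = C1 + 4*c^3/3 - 3*c^2/2 - 3*c - log(cos(sqrt(2)*c))


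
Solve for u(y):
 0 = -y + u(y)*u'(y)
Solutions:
 u(y) = -sqrt(C1 + y^2)
 u(y) = sqrt(C1 + y^2)


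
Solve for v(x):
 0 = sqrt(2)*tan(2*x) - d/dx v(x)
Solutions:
 v(x) = C1 - sqrt(2)*log(cos(2*x))/2


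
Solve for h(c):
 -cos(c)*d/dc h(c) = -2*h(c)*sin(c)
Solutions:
 h(c) = C1/cos(c)^2


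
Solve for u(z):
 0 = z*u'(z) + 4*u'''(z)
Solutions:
 u(z) = C1 + Integral(C2*airyai(-2^(1/3)*z/2) + C3*airybi(-2^(1/3)*z/2), z)


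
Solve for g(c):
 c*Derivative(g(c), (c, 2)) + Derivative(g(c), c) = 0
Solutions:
 g(c) = C1 + C2*log(c)


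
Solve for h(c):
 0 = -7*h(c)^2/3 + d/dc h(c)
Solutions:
 h(c) = -3/(C1 + 7*c)


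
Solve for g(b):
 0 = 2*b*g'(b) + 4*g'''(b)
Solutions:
 g(b) = C1 + Integral(C2*airyai(-2^(2/3)*b/2) + C3*airybi(-2^(2/3)*b/2), b)


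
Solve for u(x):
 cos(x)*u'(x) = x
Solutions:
 u(x) = C1 + Integral(x/cos(x), x)


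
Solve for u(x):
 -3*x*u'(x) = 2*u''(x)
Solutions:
 u(x) = C1 + C2*erf(sqrt(3)*x/2)


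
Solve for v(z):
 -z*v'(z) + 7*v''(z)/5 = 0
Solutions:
 v(z) = C1 + C2*erfi(sqrt(70)*z/14)


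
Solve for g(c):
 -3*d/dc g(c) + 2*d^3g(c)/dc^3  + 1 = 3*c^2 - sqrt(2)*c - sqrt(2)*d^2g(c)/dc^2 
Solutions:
 g(c) = C1 + C2*exp(c*(-sqrt(2) + sqrt(26))/4) + C3*exp(-c*(sqrt(2) + sqrt(26))/4) - c^3/3 - sqrt(2)*c^2/6 - 11*c/9


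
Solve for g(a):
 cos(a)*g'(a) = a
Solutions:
 g(a) = C1 + Integral(a/cos(a), a)


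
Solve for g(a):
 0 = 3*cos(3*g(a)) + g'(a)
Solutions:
 g(a) = -asin((C1 + exp(18*a))/(C1 - exp(18*a)))/3 + pi/3
 g(a) = asin((C1 + exp(18*a))/(C1 - exp(18*a)))/3


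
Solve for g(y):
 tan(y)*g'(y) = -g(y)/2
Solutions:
 g(y) = C1/sqrt(sin(y))


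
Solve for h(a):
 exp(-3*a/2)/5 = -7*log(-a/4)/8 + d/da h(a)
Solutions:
 h(a) = C1 + 7*a*log(-a)/8 + 7*a*(-2*log(2) - 1)/8 - 2*exp(-3*a/2)/15


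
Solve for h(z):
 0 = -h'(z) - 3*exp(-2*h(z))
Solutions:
 h(z) = log(-sqrt(C1 - 6*z))
 h(z) = log(C1 - 6*z)/2


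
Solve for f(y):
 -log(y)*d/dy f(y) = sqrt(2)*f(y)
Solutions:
 f(y) = C1*exp(-sqrt(2)*li(y))


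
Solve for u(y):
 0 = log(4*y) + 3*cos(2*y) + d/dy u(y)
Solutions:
 u(y) = C1 - y*log(y) - 2*y*log(2) + y - 3*sin(2*y)/2


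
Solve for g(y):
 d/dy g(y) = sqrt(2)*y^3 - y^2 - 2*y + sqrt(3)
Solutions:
 g(y) = C1 + sqrt(2)*y^4/4 - y^3/3 - y^2 + sqrt(3)*y


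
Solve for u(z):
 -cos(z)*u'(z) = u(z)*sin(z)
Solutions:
 u(z) = C1*cos(z)


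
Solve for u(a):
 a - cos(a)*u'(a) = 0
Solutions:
 u(a) = C1 + Integral(a/cos(a), a)


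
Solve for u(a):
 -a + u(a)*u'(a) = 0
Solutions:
 u(a) = -sqrt(C1 + a^2)
 u(a) = sqrt(C1 + a^2)


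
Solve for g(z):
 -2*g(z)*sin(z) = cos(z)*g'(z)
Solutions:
 g(z) = C1*cos(z)^2


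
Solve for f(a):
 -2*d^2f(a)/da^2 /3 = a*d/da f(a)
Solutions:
 f(a) = C1 + C2*erf(sqrt(3)*a/2)


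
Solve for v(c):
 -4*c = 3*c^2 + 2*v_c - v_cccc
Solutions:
 v(c) = C1 + C4*exp(2^(1/3)*c) - c^3/2 - c^2 + (C2*sin(2^(1/3)*sqrt(3)*c/2) + C3*cos(2^(1/3)*sqrt(3)*c/2))*exp(-2^(1/3)*c/2)


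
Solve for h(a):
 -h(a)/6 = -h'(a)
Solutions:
 h(a) = C1*exp(a/6)


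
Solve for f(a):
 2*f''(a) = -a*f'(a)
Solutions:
 f(a) = C1 + C2*erf(a/2)


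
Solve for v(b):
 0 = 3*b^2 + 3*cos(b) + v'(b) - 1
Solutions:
 v(b) = C1 - b^3 + b - 3*sin(b)


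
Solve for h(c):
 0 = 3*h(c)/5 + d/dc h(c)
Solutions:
 h(c) = C1*exp(-3*c/5)


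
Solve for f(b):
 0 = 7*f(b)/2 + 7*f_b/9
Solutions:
 f(b) = C1*exp(-9*b/2)


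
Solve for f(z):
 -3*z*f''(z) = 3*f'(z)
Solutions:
 f(z) = C1 + C2*log(z)


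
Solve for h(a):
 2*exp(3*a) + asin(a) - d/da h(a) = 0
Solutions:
 h(a) = C1 + a*asin(a) + sqrt(1 - a^2) + 2*exp(3*a)/3


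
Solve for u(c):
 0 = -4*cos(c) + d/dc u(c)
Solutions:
 u(c) = C1 + 4*sin(c)


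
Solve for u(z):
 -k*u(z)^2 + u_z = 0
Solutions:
 u(z) = -1/(C1 + k*z)


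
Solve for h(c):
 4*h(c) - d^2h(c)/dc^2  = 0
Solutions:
 h(c) = C1*exp(-2*c) + C2*exp(2*c)


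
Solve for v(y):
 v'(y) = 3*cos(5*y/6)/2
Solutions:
 v(y) = C1 + 9*sin(5*y/6)/5


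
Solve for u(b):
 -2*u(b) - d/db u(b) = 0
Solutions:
 u(b) = C1*exp(-2*b)


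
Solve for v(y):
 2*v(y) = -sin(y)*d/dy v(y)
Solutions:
 v(y) = C1*(cos(y) + 1)/(cos(y) - 1)


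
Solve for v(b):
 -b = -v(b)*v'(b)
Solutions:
 v(b) = -sqrt(C1 + b^2)
 v(b) = sqrt(C1 + b^2)


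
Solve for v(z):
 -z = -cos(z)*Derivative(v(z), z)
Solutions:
 v(z) = C1 + Integral(z/cos(z), z)


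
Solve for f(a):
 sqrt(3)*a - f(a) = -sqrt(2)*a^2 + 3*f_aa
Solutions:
 f(a) = C1*sin(sqrt(3)*a/3) + C2*cos(sqrt(3)*a/3) + sqrt(2)*a^2 + sqrt(3)*a - 6*sqrt(2)


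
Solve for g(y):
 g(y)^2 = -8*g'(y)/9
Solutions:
 g(y) = 8/(C1 + 9*y)


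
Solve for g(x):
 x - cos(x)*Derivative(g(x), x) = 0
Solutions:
 g(x) = C1 + Integral(x/cos(x), x)


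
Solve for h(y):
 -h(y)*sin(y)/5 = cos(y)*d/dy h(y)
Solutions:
 h(y) = C1*cos(y)^(1/5)


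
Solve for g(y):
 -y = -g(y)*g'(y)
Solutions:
 g(y) = -sqrt(C1 + y^2)
 g(y) = sqrt(C1 + y^2)


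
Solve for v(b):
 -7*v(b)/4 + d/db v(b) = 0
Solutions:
 v(b) = C1*exp(7*b/4)


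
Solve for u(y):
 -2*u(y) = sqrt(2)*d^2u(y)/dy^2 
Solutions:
 u(y) = C1*sin(2^(1/4)*y) + C2*cos(2^(1/4)*y)


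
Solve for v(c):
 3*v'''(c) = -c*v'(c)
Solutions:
 v(c) = C1 + Integral(C2*airyai(-3^(2/3)*c/3) + C3*airybi(-3^(2/3)*c/3), c)


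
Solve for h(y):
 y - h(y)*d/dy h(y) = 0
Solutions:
 h(y) = -sqrt(C1 + y^2)
 h(y) = sqrt(C1 + y^2)


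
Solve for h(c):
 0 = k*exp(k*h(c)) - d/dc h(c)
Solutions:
 h(c) = Piecewise((log(-1/(C1*k + c*k^2))/k, Ne(k, 0)), (nan, True))
 h(c) = Piecewise((C1 + c*k, Eq(k, 0)), (nan, True))


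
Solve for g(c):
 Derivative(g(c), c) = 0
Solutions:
 g(c) = C1


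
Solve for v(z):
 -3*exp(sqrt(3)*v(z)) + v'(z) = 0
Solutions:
 v(z) = sqrt(3)*(2*log(-1/(C1 + 3*z)) - log(3))/6


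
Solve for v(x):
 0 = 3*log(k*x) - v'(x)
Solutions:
 v(x) = C1 + 3*x*log(k*x) - 3*x


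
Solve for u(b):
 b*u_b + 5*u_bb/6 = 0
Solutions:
 u(b) = C1 + C2*erf(sqrt(15)*b/5)


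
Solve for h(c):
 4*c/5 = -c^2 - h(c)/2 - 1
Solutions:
 h(c) = -2*c^2 - 8*c/5 - 2


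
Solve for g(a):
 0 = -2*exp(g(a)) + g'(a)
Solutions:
 g(a) = log(-1/(C1 + 2*a))
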